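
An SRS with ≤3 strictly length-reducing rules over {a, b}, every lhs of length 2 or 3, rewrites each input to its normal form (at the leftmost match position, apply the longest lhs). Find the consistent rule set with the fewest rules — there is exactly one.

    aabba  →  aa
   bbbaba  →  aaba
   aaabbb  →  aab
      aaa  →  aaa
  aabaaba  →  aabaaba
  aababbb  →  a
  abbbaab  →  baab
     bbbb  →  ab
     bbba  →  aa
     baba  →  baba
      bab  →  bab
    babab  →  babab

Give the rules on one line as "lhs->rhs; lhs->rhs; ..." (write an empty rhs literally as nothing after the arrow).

  | aabba => aa
  | bbbaba => aaba
  | aaabbb => aab
  | aaa

abb->; bbb->a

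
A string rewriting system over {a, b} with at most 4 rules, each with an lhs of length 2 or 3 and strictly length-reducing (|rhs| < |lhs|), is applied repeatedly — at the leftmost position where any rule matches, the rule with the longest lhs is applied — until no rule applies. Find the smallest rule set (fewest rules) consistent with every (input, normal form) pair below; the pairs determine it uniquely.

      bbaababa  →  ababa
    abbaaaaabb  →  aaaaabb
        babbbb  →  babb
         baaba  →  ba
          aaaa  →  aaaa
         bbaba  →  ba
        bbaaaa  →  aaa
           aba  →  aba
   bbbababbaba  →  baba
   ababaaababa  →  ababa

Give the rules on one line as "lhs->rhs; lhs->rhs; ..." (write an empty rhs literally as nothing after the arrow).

baa->; bba->; bbb->bb

  | bbaababa => ababa
  | abbaaaaabb => aaaaabb
  | babbbb => babbb => babb
  | baaba => ba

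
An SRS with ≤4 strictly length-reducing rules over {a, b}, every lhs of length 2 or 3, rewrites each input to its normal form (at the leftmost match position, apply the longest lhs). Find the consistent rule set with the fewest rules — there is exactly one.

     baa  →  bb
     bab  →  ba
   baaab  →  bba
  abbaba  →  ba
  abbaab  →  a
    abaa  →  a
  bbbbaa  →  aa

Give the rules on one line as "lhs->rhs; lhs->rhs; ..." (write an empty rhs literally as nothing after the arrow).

  | baa => bb
  | bab => ba
  | baaab => bbab => bba
  | abbaba => ababa => ba

ab->a; aba->; baa->bb; bbb->aa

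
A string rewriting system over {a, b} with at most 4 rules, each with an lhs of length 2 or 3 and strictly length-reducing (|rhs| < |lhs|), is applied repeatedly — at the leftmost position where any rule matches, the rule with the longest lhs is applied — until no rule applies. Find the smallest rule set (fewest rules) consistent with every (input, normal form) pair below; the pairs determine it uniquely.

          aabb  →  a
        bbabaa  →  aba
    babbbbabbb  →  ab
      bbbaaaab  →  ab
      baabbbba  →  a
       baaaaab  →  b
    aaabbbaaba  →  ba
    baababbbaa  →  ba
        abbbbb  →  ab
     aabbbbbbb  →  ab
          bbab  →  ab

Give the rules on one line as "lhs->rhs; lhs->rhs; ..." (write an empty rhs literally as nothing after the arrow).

  | aabb => abb => a
  | bbabaa => abaa => aba
  | babbbbabbb => bbbbabbb => bbabbb => abbb => ab
  | bbbaaaab => baaaab => bbaab => aab => ab

aa->a; aaa->ba; bab->b; bb->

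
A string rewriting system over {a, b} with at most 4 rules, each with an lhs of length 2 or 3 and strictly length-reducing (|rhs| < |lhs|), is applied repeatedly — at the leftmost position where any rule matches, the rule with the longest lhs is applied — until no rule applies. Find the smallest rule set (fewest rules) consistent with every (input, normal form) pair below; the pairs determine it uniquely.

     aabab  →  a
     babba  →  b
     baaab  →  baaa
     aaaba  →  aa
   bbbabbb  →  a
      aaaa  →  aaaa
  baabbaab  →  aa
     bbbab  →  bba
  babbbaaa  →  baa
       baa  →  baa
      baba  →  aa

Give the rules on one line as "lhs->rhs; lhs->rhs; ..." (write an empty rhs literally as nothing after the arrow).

  | aabab => abb => ab => a
  | babba => aba => b
  | baaab => baaa
  | aaaba => aab => aa

ab->a; aba->b; bab->a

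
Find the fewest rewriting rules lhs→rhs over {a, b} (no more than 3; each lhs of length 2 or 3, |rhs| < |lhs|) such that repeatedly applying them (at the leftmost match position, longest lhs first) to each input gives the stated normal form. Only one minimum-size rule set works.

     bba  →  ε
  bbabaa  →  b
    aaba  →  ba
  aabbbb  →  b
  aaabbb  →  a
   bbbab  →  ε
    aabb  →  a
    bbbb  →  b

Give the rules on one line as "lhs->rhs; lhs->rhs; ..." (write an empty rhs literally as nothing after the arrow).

  | bba => aa => ε
  | bbabaa => aabaa => baa => b
  | aaba => ba
  | aabbbb => bbbb => abb => b

aa->; ab->; bb->a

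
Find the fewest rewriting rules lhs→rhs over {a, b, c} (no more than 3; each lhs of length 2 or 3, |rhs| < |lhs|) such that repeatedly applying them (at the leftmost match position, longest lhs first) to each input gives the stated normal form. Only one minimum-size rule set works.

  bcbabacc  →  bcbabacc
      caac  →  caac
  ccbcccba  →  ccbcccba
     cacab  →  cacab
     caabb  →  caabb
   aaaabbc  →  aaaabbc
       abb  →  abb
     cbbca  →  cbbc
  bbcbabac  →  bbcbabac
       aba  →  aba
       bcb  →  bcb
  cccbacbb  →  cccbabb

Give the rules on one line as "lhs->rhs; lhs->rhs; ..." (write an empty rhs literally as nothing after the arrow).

  | bcbabacc
  | caac
  | ccbcccba
  | cacab

acb->ab; bca->bc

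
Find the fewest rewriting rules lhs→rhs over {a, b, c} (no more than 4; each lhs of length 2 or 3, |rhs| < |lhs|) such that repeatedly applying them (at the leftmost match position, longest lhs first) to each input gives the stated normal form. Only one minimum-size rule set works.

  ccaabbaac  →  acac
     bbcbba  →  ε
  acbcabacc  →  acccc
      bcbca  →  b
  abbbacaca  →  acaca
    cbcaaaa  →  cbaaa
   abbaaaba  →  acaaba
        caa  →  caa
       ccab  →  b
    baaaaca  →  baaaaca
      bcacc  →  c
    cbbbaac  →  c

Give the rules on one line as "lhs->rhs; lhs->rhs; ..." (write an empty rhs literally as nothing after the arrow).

bba->c; bc->; bca->b; cca->

  | ccaabbaac => abbaac => acac
  | bbcbba => bbba => bc => ε
  | acbcabacc => acbbacc => acccc
  | bcbca => bca => b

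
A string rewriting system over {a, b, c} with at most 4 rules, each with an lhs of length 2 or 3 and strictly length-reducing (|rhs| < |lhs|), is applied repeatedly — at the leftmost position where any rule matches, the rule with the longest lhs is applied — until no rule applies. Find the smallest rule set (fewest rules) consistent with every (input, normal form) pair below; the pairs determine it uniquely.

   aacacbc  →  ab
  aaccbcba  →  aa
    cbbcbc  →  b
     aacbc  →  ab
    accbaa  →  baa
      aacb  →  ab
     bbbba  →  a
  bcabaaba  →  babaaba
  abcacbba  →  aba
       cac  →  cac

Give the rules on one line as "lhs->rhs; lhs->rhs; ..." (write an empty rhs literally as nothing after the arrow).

acb->b; bb->; bc->b; cb->b

  | aacacbc => aacbc => abc => ab
  | aaccbcba => aacbcba => abcba => abba => aa
  | cbbcbc => bbcbc => cbc => bc => b
  | aacbc => abc => ab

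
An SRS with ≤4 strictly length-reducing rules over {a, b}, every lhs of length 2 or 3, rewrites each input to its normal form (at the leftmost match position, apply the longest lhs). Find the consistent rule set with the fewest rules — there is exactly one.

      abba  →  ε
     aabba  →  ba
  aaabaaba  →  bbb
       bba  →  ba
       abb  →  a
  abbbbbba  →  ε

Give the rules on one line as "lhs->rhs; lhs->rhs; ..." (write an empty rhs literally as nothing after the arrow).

aa->; aba->bb; abb->a; bba->ba

  | abba => aa => ε
  | aabba => bba => ba
  | aaabaaba => abaaba => bbaba => baba => bbb
  | bba => ba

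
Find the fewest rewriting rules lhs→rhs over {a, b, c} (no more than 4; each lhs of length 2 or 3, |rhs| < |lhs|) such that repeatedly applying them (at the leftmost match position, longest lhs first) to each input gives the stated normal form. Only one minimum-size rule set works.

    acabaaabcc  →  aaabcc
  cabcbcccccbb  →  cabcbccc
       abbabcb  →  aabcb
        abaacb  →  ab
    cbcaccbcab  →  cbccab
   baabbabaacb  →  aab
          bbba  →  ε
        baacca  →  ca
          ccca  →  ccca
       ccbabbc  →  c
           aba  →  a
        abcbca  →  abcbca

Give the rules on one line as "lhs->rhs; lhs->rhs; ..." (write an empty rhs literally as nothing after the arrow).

  | acabaaabcc => abaaabcc => aaabcc
  | cabcbcccccbb => cabcbccccb => cabcbccc
  | abbabcb => aabcb
  | abaacb => aacb => ab

ac->; ba->; bb->; ccb->c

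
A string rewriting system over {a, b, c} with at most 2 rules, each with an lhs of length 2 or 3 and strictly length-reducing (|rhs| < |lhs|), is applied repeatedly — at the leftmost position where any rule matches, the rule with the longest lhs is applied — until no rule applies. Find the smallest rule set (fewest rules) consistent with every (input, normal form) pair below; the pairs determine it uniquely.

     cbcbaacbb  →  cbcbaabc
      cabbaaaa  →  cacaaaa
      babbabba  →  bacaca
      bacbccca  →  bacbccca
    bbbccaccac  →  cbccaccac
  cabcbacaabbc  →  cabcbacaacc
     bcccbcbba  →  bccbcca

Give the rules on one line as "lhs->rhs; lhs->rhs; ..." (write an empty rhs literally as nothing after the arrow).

  | cbcbaacbb => cbcbaabc
  | cabbaaaa => cacaaaa
  | babbabba => bacabba => bacaca
  | bacbccca

bb->c; cbb->bc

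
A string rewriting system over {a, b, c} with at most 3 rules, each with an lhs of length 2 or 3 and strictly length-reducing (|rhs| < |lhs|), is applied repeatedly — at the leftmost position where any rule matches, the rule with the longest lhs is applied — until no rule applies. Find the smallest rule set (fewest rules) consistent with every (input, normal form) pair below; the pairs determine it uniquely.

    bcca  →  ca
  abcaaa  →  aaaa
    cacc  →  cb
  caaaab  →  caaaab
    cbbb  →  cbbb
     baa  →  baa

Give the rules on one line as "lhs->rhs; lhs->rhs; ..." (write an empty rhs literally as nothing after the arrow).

  | bcca => ca
  | abcaaa => aaaa
  | cacc => cb
  | caaaab

acc->b; bc->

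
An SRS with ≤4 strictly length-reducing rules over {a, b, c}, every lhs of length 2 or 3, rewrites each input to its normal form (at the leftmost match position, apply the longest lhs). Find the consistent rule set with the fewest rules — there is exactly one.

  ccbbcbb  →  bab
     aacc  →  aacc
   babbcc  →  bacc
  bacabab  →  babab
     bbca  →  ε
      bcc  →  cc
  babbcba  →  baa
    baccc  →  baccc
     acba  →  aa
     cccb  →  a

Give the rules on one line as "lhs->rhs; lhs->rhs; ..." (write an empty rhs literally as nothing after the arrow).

bc->c; ca->; cb->; ccb->ba

  | ccbbcbb => babcbb => bacbb => bab
  | aacc
  | babbcc => babcc => bacc
  | bacabab => babab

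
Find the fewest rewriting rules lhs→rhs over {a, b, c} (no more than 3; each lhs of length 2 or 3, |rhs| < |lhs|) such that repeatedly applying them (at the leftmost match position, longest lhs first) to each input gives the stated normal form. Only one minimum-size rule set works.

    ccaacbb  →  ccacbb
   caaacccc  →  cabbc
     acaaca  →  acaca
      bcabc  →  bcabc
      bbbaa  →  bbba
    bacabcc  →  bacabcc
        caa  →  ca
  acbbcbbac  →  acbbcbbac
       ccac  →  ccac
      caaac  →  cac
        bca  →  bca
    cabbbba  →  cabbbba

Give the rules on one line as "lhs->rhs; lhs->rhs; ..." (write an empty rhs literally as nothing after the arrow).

aa->a; ccc->bb

  | ccaacbb => ccacbb
  | caaacccc => caacccc => cacccc => cabbc
  | acaaca => acaca
  | bcabc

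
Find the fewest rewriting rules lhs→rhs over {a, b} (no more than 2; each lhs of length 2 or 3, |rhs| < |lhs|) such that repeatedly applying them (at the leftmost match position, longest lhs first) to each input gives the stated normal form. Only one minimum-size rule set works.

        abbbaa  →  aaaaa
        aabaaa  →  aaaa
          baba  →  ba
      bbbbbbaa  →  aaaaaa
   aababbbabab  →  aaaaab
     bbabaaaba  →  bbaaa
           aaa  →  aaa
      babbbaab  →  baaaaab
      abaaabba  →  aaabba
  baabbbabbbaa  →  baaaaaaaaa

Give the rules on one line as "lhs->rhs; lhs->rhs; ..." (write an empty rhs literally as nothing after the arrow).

  | abbbaa => aaaaa
  | aabaaa => aaaa
  | baba => ba
  | bbbbbbaa => aabbbaa => aaaaaa

aba->a; bbb->aa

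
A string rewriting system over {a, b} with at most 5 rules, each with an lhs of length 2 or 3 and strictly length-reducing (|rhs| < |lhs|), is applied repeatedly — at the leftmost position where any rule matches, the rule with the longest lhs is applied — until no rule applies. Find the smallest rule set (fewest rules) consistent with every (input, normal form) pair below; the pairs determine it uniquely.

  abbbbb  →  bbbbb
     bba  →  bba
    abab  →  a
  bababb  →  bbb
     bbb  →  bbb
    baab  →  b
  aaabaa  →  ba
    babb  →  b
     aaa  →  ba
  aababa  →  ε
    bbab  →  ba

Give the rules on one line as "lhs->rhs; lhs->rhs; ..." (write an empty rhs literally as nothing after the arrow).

  | abbbbb => bbbbb
  | bba
  | abab => bab => a
  | bababb => aabb => bbb

aa->b; ab->b; baa->; bab->a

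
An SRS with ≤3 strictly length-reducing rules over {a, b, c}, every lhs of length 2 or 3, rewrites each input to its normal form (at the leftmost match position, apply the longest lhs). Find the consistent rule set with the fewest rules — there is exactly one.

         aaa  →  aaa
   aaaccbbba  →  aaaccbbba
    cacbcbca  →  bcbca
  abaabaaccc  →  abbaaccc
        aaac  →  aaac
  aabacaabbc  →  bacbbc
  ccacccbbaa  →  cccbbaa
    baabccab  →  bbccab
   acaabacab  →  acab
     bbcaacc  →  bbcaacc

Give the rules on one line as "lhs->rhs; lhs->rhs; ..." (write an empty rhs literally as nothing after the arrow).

aab->b; cac->; cba->

  | aaa
  | aaaccbbba
  | cacbcbca => bcbca
  | abaabaaccc => abbaaccc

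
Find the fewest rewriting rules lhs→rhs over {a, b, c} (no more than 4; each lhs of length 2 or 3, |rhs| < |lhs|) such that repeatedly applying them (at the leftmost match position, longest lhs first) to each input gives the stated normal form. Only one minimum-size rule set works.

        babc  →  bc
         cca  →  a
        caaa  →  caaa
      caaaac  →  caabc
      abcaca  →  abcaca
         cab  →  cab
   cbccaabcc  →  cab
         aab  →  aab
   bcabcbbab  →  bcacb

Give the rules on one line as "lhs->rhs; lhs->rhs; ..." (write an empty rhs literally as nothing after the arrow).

  | babc => bc
  | cca => a
  | caaa
  | caaaac => caabc

aac->bc; ba->; bcb->c; cc->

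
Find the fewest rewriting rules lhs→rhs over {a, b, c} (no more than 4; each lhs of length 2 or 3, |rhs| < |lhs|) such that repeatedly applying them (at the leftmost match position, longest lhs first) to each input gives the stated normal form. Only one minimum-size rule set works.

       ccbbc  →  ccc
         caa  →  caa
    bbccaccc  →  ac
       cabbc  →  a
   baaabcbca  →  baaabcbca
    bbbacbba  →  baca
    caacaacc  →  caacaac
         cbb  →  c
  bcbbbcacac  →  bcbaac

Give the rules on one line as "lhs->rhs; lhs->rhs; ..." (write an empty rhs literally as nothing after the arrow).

acc->ac; bb->; cac->a

  | ccbbc => ccc
  | caa
  | bbccaccc => ccaccc => cacc => ac
  | cabbc => cac => a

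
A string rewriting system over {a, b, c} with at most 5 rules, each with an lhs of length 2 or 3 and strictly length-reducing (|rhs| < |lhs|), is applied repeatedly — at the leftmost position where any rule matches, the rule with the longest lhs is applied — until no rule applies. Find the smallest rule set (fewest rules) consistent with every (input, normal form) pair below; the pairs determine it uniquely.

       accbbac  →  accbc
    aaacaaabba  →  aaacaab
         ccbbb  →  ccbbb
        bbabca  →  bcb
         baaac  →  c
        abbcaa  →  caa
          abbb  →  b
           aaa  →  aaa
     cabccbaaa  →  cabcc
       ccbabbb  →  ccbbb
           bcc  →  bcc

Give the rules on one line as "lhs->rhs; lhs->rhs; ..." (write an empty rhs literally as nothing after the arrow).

abb->ba; ba->; baa->b; bca->cb

  | accbbac => accbc
  | aaacaaabba => aaacaabaa => aaacaab
  | ccbbb
  | bbabca => bbca => bcb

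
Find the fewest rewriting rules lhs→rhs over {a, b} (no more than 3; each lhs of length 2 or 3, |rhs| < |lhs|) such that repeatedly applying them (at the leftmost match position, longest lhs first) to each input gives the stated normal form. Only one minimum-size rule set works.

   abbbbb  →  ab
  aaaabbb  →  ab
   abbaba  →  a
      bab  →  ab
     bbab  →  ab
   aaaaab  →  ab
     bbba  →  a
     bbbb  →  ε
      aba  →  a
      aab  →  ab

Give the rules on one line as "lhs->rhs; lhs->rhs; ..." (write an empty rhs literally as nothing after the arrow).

aa->a; ba->a; bb->

  | abbbbb => abbb => ab
  | aaaabbb => aaabbb => aabbb => abbb => ab
  | abbaba => aaba => aba => aa => a
  | bab => ab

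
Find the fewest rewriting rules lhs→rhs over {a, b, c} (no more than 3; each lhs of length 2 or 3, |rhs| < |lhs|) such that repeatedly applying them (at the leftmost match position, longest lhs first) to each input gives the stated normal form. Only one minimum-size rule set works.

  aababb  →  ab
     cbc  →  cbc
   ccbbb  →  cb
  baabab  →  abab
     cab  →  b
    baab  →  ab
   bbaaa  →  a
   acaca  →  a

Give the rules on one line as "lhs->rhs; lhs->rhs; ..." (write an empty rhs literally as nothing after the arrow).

  | aababb => bbabb => aabb => bbb => ab
  | cbc
  | ccbbb => ccab => cb
  | baabab => bbbab => abab

aa->b; bb->a; ca->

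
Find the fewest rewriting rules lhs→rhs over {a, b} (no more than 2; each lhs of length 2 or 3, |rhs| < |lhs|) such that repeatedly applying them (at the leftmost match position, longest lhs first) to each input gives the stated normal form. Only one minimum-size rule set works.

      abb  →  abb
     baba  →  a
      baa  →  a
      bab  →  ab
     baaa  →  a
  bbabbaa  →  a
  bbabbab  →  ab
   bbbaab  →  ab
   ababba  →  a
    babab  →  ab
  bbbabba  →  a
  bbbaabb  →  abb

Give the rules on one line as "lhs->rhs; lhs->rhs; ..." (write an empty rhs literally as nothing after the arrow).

  | abb
  | baba => aba => aa => a
  | baa => aa => a
  | bab => ab

aa->a; ba->a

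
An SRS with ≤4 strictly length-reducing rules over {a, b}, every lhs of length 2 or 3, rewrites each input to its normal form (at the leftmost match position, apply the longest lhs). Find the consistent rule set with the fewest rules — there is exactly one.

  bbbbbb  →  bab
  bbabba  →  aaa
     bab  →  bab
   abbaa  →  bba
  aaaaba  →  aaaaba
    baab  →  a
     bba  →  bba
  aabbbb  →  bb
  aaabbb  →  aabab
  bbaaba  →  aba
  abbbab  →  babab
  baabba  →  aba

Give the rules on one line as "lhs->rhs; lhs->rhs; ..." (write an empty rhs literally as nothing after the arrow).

  | bbbbbb => abbb => bab
  | bbabba => bbbaa => aaa
  | bab
  | abbaa => baaa => bba

abb->ba; baa->bb; bbb->a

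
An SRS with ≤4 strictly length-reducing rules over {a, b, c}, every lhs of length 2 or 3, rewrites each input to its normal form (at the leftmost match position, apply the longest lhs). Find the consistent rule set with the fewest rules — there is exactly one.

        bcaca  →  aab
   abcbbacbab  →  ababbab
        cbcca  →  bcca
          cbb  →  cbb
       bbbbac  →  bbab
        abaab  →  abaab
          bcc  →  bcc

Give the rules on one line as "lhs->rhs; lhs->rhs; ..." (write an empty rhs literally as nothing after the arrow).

  | bcaca => abca => aab
  | abcbbacbab => abcbcabab => abbcabab => ababbab
  | cbcca => bcca
  | cbb

bac->ca; bca->ab; cbc->bc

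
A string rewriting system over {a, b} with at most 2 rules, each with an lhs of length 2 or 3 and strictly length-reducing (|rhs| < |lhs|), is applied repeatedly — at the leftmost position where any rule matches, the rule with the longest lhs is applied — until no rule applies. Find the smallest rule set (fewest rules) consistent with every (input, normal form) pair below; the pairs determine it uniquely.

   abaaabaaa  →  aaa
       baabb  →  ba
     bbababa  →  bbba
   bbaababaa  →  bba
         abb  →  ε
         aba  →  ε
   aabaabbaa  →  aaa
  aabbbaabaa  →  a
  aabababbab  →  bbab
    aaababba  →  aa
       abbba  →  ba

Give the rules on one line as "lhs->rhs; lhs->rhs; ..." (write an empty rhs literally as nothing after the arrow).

  | abaaabaaa => aabaaa => aaa
  | baabb => ba
  | bbababa => bbba
  | bbaababaa => bbabaa => bba

aba->; abb->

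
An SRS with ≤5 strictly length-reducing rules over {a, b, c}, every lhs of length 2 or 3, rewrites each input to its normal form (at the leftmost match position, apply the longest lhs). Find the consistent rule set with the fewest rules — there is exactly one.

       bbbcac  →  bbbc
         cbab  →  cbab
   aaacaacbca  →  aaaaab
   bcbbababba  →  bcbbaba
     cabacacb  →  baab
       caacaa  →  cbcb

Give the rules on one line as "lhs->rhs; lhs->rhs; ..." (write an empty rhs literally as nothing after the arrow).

  | bbbcac => bbbc
  | cbab
  | aaacaacbca => aaaaacbca => aaaaabca => aaaaab
  | bcbbababba => bcbbaba

abb->; ac->a; ca->; caa->cb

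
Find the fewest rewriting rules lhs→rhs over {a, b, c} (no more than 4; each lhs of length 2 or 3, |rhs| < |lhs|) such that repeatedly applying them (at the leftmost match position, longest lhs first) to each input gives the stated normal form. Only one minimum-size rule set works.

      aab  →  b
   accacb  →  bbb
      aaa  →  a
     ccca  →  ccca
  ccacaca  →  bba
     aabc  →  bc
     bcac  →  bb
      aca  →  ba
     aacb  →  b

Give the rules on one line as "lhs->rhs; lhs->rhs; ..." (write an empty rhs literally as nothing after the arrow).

  | aab => b
  | accacb => bcacb => bcbb => bbb
  | aaa => a
  | ccca

aa->; ac->b; cb->b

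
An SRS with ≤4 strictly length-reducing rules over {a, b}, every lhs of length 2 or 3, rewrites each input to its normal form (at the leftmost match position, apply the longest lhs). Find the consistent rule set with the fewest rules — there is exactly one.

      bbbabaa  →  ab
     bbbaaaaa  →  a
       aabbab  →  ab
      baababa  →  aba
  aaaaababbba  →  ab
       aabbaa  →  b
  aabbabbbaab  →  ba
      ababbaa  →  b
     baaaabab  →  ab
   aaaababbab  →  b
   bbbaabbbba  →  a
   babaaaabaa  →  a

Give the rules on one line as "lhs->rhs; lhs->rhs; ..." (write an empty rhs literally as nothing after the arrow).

  | bbbabaa => bbabaa => abaa => abb => ab
  | bbbaaaaa => bbaaaaa => aaaaa => baaa => bba => a
  | aabbab => bbbab => bbab => ab
  | baababa => bbbaba => bbaba => aba

aa->b; bab->ba; bb->b; bba->a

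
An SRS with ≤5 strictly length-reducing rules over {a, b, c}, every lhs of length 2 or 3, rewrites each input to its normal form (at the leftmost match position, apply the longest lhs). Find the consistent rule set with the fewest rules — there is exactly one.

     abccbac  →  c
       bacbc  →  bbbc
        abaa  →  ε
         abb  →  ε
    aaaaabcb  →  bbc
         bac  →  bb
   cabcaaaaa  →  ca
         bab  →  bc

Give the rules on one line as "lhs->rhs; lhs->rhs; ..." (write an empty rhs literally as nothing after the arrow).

  | abccbac => cccbac => ccac => ccb => c
  | bacbc => bbbc
  | abaa => caa => cb => ε
  | abb => cb => ε

aa->b; ab->c; ac->b; cb->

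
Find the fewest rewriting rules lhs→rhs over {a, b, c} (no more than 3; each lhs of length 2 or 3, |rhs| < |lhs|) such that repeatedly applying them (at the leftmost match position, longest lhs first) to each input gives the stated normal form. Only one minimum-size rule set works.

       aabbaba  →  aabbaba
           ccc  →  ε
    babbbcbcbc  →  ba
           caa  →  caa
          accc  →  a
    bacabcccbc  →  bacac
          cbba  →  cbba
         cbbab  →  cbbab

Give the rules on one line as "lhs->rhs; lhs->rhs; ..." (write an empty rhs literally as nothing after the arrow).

bc->c; ccc->

  | aabbaba
  | ccc => ε
  | babbbcbcbc => babbcbcbc => babcbcbc => bacbcbc => baccbc => baccc => ba
  | caa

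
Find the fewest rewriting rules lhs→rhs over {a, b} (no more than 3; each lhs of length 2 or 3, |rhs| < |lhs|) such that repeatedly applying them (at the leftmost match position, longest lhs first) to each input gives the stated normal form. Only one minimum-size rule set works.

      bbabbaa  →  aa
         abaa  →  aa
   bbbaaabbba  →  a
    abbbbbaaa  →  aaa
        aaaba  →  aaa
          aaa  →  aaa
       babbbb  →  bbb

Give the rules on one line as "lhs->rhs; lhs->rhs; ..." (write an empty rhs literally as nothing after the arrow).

ab->; ba->a

  | bbabbaa => babbaa => abbaa => baa => aa
  | abaa => aa
  | bbbaaabbba => bbaaabbba => baaabbba => aaabbba => aabba => aba => a
  | abbbbbaaa => bbbbaaa => bbbaaa => bbaaa => baaa => aaa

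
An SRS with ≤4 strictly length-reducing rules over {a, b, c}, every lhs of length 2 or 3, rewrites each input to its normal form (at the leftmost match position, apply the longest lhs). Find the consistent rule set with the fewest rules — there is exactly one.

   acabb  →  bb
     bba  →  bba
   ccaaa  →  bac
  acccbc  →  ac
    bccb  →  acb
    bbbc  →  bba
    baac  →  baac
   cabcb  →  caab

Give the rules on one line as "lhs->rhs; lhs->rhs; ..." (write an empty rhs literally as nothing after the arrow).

  | acabb => bb
  | bba
  | ccaaa => baaa => bac
  | acccbc => abcbc => aabc => aaa => ac

aaa->ac; aca->; bc->a; cc->b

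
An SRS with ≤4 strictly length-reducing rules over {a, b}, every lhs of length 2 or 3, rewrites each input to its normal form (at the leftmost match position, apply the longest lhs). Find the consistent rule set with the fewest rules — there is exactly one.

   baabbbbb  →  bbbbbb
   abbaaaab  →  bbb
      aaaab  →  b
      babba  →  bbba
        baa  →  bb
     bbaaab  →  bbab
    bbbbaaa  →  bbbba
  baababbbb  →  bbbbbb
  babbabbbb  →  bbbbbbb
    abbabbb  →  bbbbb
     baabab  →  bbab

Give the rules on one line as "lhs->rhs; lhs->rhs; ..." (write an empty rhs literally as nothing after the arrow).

aa->b; aaa->a; aab->b; abb->bb

  | baabbbbb => bbbbbb
  | abbaaaab => bbaaaab => bbaab => bbb
  | aaaab => aab => b
  | babba => bbba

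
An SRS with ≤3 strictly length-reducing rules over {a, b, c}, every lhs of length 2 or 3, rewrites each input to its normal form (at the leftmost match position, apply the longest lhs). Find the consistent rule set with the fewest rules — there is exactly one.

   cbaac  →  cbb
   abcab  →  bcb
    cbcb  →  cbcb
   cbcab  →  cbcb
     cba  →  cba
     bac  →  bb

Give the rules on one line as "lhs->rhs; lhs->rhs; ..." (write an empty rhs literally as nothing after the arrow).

ab->b; ac->b

  | cbaac => cbab => cbb
  | abcab => bcab => bcb
  | cbcb
  | cbcab => cbcb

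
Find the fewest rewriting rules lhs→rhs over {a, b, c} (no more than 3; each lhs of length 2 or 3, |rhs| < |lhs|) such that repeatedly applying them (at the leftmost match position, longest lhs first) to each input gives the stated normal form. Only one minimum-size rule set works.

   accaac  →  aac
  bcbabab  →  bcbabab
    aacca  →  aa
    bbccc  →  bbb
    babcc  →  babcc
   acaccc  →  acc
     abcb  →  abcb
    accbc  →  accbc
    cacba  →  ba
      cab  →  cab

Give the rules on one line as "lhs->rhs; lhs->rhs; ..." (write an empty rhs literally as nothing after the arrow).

cac->; cca->; ccc->b

  | accaac => aac
  | bcbabab
  | aacca => aa
  | bbccc => bbb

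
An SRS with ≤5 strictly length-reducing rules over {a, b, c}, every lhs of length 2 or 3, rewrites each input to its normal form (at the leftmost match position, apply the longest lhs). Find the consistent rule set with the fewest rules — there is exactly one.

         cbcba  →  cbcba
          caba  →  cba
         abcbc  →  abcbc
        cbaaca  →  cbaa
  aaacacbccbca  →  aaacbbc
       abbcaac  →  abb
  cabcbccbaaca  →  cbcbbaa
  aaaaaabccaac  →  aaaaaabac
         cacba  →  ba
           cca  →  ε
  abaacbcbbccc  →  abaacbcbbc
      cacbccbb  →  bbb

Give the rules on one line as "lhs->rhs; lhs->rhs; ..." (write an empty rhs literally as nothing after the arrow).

  | cbcba
  | caba => cba
  | abcbc
  | cbaaca => cbaa

aca->a; ca->c; cc->; cca->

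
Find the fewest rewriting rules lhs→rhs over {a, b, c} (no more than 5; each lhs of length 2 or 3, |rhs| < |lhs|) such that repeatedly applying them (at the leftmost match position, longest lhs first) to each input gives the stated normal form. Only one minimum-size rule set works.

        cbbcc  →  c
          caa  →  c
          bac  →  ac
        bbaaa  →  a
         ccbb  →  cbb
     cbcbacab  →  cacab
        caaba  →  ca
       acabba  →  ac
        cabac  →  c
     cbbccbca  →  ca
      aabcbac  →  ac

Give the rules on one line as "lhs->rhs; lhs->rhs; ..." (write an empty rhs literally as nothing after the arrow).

  | cbbcc => cbc => c
  | caa => c
  | bac => ac
  | bbaaa => baaa => aaa => a

aa->; ba->a; bc->; cc->c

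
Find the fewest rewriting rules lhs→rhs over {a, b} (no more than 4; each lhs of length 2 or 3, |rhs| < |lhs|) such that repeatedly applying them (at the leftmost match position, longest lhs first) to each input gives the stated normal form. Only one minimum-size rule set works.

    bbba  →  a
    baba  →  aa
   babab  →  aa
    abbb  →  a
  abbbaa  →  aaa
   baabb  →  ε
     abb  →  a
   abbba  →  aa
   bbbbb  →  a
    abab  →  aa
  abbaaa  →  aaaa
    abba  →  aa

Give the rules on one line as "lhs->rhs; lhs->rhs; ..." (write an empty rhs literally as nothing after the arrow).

  | bbba => a
  | baba => bba => aa
  | babab => bbab => aab => aa
  | abbb => abb => ab => a

ab->a; ba->b; bb->a; bbb->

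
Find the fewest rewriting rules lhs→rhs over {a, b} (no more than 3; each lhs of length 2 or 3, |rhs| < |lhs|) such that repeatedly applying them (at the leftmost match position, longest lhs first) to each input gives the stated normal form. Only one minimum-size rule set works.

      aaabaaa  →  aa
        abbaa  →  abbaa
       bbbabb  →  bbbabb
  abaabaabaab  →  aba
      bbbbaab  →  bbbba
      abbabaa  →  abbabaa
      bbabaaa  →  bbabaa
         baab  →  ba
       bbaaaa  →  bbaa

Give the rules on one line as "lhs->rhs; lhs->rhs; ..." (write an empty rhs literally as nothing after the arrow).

aaa->aa; aab->a

  | aaabaaa => aabaaa => aaaa => aaa => aa
  | abbaa
  | bbbabb
  | abaabaabaab => abaaabaab => abaabaab => abaaab => abaab => aba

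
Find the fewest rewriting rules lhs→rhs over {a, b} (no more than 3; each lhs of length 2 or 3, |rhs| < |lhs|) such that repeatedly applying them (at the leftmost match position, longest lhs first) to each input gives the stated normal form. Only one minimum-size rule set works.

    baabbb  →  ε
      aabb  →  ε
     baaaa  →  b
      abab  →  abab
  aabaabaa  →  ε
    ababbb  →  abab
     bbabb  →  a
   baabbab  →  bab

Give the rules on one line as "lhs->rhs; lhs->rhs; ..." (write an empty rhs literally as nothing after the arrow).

  | baabbb => bbbb => bb => ε
  | aabb => bb => ε
  | baaaa => baa => b
  | abab

aa->; bb->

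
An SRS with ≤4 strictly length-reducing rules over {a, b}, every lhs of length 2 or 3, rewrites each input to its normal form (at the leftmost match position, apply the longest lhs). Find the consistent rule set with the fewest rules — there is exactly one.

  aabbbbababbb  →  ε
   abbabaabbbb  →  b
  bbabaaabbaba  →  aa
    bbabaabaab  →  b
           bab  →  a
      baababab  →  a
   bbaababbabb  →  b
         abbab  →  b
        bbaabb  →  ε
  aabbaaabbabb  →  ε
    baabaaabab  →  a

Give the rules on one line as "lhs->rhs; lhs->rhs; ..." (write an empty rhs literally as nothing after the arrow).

ab->b; bab->a; bb->

  | aabbbbababbb => abbbbababbb => bbbbababbb => bbababbb => ababbb => babbb => abb => bb => ε
  | abbabaabbbb => bbabaabbbb => abaabbbb => baabbbb => babbbb => abbb => bbb => b
  | bbabaaabbaba => abaaabbaba => baaabbaba => baabbaba => babbaba => ababa => baba => aa
  | bbabaabaab => abaabaab => baabaab => babaab => aaab => aab => ab => b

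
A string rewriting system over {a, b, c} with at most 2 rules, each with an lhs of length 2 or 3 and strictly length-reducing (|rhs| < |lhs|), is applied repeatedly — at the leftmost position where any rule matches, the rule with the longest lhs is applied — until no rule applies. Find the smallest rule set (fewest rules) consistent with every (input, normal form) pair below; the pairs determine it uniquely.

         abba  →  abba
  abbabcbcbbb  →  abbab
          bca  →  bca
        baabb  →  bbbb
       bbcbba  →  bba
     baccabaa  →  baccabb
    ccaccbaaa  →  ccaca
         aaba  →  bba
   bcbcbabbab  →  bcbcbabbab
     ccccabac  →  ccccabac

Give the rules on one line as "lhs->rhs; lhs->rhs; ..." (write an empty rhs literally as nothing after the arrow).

  | abba
  | abbabcbcbbb => abbabcbb => abbab
  | bca
  | baabb => bbbb

aa->b; cbb->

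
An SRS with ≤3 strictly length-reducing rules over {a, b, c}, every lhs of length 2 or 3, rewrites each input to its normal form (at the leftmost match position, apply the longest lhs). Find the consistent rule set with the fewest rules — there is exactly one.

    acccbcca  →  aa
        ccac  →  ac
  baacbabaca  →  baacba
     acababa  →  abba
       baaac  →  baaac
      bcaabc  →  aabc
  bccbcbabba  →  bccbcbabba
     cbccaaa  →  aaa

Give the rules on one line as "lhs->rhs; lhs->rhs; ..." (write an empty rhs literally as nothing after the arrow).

aba->b; bca->a; ca->a

  | acccbcca => acccbca => accca => acca => aca => aa
  | ccac => cac => ac
  | baacbabaca => baacbbca => baacba
  | acababa => aababa => abba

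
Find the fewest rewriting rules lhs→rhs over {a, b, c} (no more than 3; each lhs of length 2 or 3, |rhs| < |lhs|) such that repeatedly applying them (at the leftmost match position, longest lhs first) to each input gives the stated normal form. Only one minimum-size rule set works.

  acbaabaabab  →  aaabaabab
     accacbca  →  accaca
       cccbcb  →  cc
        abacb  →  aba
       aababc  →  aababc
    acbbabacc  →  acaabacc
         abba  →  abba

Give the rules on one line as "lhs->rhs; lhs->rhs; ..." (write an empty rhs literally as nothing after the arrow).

cb->; cbb->ca

  | acbaabaabab => aaabaabab
  | accacbca => accaca
  | cccbcb => cccb => cc
  | abacb => aba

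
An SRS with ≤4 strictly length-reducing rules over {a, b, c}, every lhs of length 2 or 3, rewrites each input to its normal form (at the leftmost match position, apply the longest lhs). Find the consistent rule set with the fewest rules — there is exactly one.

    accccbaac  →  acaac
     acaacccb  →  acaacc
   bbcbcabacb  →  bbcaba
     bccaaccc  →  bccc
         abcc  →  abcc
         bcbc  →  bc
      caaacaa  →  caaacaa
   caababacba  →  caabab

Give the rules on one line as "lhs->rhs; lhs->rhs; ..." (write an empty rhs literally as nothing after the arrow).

baa->b; cb->; cca->a

  | accccbaac => acccaac => acaac
  | acaacccb => acaacc
  | bbcbcabacb => bbcabacb => bbcaba
  | bccaaccc => baaccc => bccc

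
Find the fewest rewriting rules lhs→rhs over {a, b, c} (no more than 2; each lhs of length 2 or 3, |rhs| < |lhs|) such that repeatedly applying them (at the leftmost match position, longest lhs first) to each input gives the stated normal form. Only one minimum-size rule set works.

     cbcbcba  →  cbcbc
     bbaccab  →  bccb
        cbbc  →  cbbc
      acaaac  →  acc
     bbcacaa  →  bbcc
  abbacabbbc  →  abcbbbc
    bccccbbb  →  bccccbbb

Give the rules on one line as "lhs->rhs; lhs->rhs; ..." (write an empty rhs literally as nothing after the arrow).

  | cbcbcba => cbcbc
  | bbaccab => bccab => bccb
  | cbbc
  | acaaac => acaac => acac => acc

ba->; ca->c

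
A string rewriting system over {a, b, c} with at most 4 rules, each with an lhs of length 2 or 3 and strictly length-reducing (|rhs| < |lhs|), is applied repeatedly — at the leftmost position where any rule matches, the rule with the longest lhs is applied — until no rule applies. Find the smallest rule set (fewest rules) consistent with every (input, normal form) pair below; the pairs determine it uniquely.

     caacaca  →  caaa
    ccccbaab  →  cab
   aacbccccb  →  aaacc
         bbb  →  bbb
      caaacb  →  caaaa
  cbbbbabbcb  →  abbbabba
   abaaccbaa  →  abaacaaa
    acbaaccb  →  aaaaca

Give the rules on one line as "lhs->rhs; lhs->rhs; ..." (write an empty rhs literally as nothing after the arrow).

cac->; cb->a; cca->c

  | caacaca => caaa
  | ccccbaab => cccaaab => ccaab => cab
  | aacbccccb => aaaccccb => aaaccca => aaacc
  | bbb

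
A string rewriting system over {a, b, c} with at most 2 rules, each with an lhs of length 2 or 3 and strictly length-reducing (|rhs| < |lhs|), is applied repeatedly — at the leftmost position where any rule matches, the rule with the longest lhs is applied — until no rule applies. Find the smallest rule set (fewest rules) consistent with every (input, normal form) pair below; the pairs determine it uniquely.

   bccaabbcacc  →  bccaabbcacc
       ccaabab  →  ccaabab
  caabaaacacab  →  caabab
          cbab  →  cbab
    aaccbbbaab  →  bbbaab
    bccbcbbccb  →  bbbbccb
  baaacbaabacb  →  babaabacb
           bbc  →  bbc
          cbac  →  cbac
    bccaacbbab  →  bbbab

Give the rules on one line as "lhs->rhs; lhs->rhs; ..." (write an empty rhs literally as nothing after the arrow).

aac->; cbb->bb

  | bccaabbcacc
  | ccaabab
  | caabaaacacab => caabaacab => caabab
  | cbab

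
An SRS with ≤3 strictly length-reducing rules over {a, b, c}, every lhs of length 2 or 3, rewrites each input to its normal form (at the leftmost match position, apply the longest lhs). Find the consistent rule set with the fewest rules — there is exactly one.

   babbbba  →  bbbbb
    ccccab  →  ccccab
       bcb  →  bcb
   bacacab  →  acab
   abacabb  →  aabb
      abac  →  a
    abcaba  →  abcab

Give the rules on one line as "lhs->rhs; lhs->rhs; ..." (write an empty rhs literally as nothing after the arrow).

ba->b; bac->

  | babbbba => bbbbba => bbbbb
  | ccccab
  | bcb
  | bacacab => acab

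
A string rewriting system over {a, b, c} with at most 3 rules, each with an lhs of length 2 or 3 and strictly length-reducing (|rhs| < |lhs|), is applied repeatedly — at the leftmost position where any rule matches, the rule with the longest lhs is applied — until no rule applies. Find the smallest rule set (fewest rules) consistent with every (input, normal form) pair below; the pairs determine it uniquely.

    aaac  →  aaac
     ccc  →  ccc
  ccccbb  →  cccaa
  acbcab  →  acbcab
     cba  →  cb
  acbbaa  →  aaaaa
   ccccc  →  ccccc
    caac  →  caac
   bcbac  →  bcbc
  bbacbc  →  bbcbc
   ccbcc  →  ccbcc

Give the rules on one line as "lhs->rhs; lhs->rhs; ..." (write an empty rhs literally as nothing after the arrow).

  | aaac
  | ccc
  | ccccbb => cccaa
  | acbcab

ba->b; cbb->aa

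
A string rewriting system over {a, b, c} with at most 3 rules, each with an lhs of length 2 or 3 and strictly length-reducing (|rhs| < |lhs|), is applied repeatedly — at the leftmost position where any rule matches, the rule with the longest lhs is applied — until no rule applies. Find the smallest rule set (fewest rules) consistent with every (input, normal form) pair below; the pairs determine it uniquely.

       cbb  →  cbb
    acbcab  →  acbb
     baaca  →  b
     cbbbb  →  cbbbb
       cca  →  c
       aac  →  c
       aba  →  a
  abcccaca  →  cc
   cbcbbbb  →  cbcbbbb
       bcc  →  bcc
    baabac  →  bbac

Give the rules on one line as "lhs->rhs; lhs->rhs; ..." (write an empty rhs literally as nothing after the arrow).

  | cbb
  | acbcab => acbb
  | baaca => bca => b
  | cbbbb

aa->; ab->; ca->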